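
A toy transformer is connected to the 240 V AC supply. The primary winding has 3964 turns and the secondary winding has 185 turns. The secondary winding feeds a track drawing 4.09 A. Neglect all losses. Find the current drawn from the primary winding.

For an ideal transformer I_p N_p = I_s N_s, so I_p = 4.09 × 185/3964 = 0.191 A.

I_p ≈ 0.191 A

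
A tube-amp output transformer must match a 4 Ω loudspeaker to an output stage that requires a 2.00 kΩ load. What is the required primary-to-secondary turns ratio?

N_p/N_s ≈ 22.4

Z_p/Z_s = (N_p/N_s)², so N_p/N_s = √(2000/4) = √500 = 22.4.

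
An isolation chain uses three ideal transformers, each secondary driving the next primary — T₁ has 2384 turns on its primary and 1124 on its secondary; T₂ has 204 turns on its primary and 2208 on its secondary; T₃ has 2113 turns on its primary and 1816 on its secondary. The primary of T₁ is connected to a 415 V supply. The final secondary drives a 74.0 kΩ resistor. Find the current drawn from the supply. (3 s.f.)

After T₁: V = 415.00 × 1124/2384 = 195.66 V.
After T₂: V = 195.66 × 2208/204 = 2117.8 V.
After T₃: V = 2117.8 × 1816/2113 = 1820.1 V.
I_load = 1820.1/74000 = 0.024596 A, so P_out = 1820.1 × 0.024596 = 44.767 W.
All ideal ⇒ P_in = P_out, so I_supply = 44.767/415 = 0.108 A.

I_supply ≈ 0.108 A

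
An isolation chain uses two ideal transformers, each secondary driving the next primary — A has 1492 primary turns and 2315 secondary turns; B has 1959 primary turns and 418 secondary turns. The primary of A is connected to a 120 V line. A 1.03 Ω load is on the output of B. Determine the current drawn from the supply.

After A: V = 120.00 × 2315/1492 = 186.19 V.
After B: V = 186.19 × 418/1959 = 39.729 V.
I_load = 39.729/1.03 = 38.572 A, so P_out = 39.729 × 38.572 = 1532.4 W.
All ideal ⇒ P_in = P_out, so I_supply = 1532.4/120 = 12.8 A.

I_supply ≈ 12.8 A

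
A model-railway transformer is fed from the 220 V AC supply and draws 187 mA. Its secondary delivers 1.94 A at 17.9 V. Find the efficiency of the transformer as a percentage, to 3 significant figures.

P_in = 220 × 0.187 = 41.1400 W.
P_out = 17.9 × 1.94 = 34.7260 W.
η = P_out/P_in = 34.7260/41.1400 = 0.844.

η ≈ 84.4%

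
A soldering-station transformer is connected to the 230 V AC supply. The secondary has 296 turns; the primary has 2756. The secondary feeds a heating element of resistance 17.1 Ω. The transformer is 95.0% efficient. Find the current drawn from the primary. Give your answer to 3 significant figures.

I_p ≈ 0.163 A

V_s = 230 × 296/2756 = 24.702 V.
I_s = V_s/R = 24.702/17.1 = 1.4446 A.
P_out = V_s I_s = 24.702 × 1.4446 = 35.685 W.
P_in = P_out/η = 35.685/0.950 = 37.563 W.
I_p = P_in/V_p = 37.563/230 = 0.163 A.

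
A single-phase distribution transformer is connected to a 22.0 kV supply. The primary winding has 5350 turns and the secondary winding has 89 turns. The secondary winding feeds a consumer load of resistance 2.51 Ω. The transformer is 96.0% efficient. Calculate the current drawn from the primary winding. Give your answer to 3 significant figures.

I_p ≈ 2.53 A

V_s = 22000 × 89/5350 = 365.98 V.
I_s = V_s/R = 365.98/2.51 = 145.81 A.
P_out = V_s I_s = 365.98 × 145.81 = 53363 W.
P_in = P_out/η = 53363/0.960 = 55587 W.
I_p = P_in/V_p = 55587/22000 = 2.53 A.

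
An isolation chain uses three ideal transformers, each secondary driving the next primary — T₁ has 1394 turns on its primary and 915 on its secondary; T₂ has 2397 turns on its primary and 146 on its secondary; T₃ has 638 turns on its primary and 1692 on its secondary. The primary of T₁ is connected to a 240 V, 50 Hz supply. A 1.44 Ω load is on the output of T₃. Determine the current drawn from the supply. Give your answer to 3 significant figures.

After T₁: V = 240.00 × 915/1394 = 157.53 V.
After T₂: V = 157.53 × 146/2397 = 9.5952 V.
After T₃: V = 9.5952 × 1692/638 = 25.447 V.
I_load = 25.447/1.44 = 17.671 A, so P_out = 25.447 × 17.671 = 449.68 W.
All ideal ⇒ P_in = P_out, so I_supply = 449.68/240 = 1.87 A.

I_supply ≈ 1.87 A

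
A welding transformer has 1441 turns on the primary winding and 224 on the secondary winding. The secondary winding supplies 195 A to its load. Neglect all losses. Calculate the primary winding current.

I_p ≈ 30.3 A

For an ideal transformer I_p/I_s = N_s/N_p, so I_p = 195 × 224/1441 = 30.3 A.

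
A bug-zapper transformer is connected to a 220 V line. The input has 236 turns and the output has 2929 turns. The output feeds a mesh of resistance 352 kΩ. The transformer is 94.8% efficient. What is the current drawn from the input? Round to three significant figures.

V_out = 220 × 2929/236 = 2730.4 V.
I_out = V_out/R = 2730.4/352000 = 0.0077569 A.
P_out = V_out I_out = 2730.4 × 0.0077569 = 21.180 W.
P_in = P_out/η = 21.180/0.948 = 22.341 W.
I_in = P_in/V_in = 22.341/220 = 0.102 A.

I_in ≈ 0.102 A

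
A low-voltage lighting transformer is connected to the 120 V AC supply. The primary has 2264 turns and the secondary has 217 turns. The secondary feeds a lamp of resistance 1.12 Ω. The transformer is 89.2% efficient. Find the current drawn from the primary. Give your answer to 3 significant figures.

I_p ≈ 1.10 A

V_s = 120 × 217/2264 = 11.502 V.
I_s = V_s/R = 11.502/1.12 = 10.269 A.
P_out = V_s I_s = 11.502 × 10.269 = 118.12 W.
P_in = P_out/η = 118.12/0.892 = 132.42 W.
I_p = P_in/V_p = 132.42/120 = 1.10 A.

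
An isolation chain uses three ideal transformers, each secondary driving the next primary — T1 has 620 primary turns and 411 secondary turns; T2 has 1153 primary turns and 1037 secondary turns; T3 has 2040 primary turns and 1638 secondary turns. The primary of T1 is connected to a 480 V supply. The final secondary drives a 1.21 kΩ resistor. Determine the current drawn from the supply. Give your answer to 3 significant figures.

I_supply ≈ 0.0909 A

Secondary of T1: V = 480.00 × 411/620 = 318.19 V.
Secondary of T2: V = 318.19 × 1037/1153 = 286.18 V.
Secondary of T3: V = 286.18 × 1638/2040 = 229.79 V.
I_load = 229.79/1210 = 0.18991 A, so P_out = 229.79 × 0.18991 = 43.638 W.
All ideal ⇒ P_in = P_out, so I_supply = 43.638/480 = 0.0909 A.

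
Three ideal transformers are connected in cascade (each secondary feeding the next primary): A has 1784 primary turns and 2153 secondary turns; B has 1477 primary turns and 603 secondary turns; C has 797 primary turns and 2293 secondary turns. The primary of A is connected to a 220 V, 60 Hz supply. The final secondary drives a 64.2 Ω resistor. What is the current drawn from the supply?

After A: V = 220.00 × 2153/1784 = 265.50 V.
After B: V = 265.50 × 603/1477 = 108.39 V.
After C: V = 108.39 × 2293/797 = 311.86 V.
I_load = 311.86/64.2 = 4.8576 A, so P_out = 311.86 × 4.8576 = 1514.9 W.
All ideal ⇒ P_in = P_out, so I_supply = 1514.9/220 = 6.89 A.

I_supply ≈ 6.89 A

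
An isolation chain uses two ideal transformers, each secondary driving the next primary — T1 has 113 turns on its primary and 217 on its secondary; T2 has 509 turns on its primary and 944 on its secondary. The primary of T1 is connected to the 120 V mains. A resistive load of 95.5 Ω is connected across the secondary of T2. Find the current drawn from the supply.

I_supply ≈ 15.9 A

Secondary of T1: V = 120.00 × 217/113 = 230.44 V.
Secondary of T2: V = 230.44 × 944/509 = 427.38 V.
I_load = 427.38/95.5 = 4.4752 A, so P_out = 427.38 × 4.4752 = 1912.6 W.
All ideal ⇒ P_in = P_out, so I_supply = 1912.6/120 = 15.9 A.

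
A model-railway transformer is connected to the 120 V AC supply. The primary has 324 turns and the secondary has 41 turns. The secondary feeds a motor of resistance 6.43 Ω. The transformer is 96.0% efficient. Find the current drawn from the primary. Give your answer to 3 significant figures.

V_s = 120 × 41/324 = 15.185 V.
I_s = V_s/R = 15.185/6.43 = 2.3616 A.
P_out = V_s I_s = 15.185 × 2.3616 = 35.862 W.
P_in = P_out/η = 35.862/0.960 = 37.356 W.
I_p = P_in/V_p = 37.356/120 = 0.311 A.

I_p ≈ 0.311 A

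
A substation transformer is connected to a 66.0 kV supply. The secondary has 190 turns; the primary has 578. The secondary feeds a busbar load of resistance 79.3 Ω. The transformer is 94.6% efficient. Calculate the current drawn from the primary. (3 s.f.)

I_p ≈ 95.1 A

V_s = 66000 × 190/578 = 21696 V.
I_s = V_s/R = 21696/79.3 = 273.59 A.
P_out = V_s I_s = 21696 × 273.59 = 5.9356×10^6 W.
P_in = P_out/η = 5.9356×10^6/0.946 = 6.2744×10^6 W.
I_p = P_in/V_p = 6.2744×10^6/66000 = 95.1 A.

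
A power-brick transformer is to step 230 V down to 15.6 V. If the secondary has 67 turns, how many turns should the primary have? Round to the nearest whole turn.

N_p = 988 turns

N_p/N_s = V_p/V_s, so N_p = 67 × 230/15.6 = 987.8 ≈ 988 turns.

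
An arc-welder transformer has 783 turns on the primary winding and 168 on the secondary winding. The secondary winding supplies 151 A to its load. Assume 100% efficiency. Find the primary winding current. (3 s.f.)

For an ideal transformer I_p/I_s = N_s/N_p, so I_p = 151 × 168/783 = 32.4 A.

I_p ≈ 32.4 A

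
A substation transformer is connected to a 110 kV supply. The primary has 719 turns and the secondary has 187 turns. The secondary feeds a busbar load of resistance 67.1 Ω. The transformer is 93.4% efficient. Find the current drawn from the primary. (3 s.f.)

V_s = 110000 × 187/719 = 28609 V.
I_s = V_s/R = 28609/67.1 = 426.37 A.
P_out = V_s I_s = 28609 × 426.37 = 1.2198×10^7 W.
P_in = P_out/η = 1.2198×10^7/0.934 = 1.3060×10^7 W.
I_p = P_in/V_p = 1.3060×10^7/110000 = 119 A.

I_p ≈ 119 A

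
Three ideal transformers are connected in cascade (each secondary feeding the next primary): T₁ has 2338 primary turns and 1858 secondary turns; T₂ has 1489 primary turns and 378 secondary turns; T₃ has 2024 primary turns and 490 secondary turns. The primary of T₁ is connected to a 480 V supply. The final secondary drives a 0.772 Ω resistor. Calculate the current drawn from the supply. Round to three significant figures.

I_supply ≈ 1.48 A

Secondary of T₁: V = 480.00 × 1858/2338 = 381.45 V.
Secondary of T₂: V = 381.45 × 378/1489 = 96.837 V.
Secondary of T₃: V = 96.837 × 490/2024 = 23.444 V.
I_load = 23.444/0.772 = 30.367 A, so P_out = 23.444 × 30.367 = 711.92 W.
All ideal ⇒ P_in = P_out, so I_supply = 711.92/480 = 1.48 A.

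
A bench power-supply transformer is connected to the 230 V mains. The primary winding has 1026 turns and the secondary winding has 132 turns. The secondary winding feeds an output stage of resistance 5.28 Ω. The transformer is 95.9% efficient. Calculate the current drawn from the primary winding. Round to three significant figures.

V_s = 230 × 132/1026 = 29.591 V.
I_s = V_s/R = 29.591/5.28 = 5.6043 A.
P_out = V_s I_s = 29.591 × 5.6043 = 165.83 W.
P_in = P_out/η = 165.83/0.959 = 172.92 W.
I_p = P_in/V_p = 172.92/230 = 0.752 A.

I_p ≈ 0.752 A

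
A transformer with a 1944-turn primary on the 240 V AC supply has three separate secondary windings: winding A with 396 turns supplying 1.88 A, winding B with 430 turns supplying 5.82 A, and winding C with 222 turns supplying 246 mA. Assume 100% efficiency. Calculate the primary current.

V_A = 240 × 396/1944 = 48.889 V; V_B = 240 × 430/1944 = 53.086 V; V_C = 240 × 222/1944 = 27.407 V.
P_out = V_A I_A + V_B I_B + V_C I_C = 48.889×1.88 + 53.086×5.82 + 27.407×0.246 = 91.911 + 308.96 + 6.7422 = 407.62 W.
Ideal ⇒ P_in = P_out, so I_p = P_out/V_p = 407.62/240 = 1.70 A.

I_p ≈ 1.70 A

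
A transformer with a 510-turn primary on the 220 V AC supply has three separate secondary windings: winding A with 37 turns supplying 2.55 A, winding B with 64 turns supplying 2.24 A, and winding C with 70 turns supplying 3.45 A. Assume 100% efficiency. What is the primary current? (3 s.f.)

V_A = 220 × 37/510 = 15.961 V; V_B = 220 × 64/510 = 27.608 V; V_C = 220 × 70/510 = 30.196 V.
P_out = V_A I_A + V_B I_B + V_C I_C = 15.961×2.55 + 27.608×2.24 + 30.196×3.45 = 40.700 + 61.842 + 104.18 = 206.72 W.
Ideal ⇒ P_in = P_out, so I_p = P_out/V_p = 206.72/220 = 0.940 A.

I_p ≈ 0.940 A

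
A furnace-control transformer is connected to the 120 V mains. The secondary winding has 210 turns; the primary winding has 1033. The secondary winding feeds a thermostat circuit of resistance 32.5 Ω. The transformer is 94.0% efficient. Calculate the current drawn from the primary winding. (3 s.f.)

V_s = 120 × 210/1033 = 24.395 V.
I_s = V_s/R = 24.395/32.5 = 0.75061 A.
P_out = V_s I_s = 24.395 × 0.75061 = 18.311 W.
P_in = P_out/η = 18.311/0.940 = 19.480 W.
I_p = P_in/V_p = 19.480/120 = 0.162 A.

I_p ≈ 0.162 A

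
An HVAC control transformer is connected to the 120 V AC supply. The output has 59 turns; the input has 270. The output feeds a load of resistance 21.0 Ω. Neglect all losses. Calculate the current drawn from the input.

I_in ≈ 0.273 A

V_out = V_in × N_out/N_in = 120 × 59/270 = 26.222 V.
I_out = V_out/R = 26.222/21.0 = 1.2487 A.
For an ideal transformer I_in N_in = I_out N_out, so I_in = 1.2487 × 59/270 = 0.273 A.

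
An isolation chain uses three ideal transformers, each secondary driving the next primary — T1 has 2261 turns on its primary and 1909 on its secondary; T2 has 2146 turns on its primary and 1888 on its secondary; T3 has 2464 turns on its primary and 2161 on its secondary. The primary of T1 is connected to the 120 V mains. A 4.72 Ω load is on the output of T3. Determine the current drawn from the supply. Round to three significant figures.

Secondary of T1: V = 120.00 × 1909/2261 = 101.32 V.
Secondary of T2: V = 101.32 × 1888/2146 = 89.137 V.
Secondary of T3: V = 89.137 × 2161/2464 = 78.176 V.
I_load = 78.176/4.72 = 16.563 A, so P_out = 78.176 × 16.563 = 1294.8 W.
All ideal ⇒ P_in = P_out, so I_supply = 1294.8/120 = 10.8 A.

I_supply ≈ 10.8 A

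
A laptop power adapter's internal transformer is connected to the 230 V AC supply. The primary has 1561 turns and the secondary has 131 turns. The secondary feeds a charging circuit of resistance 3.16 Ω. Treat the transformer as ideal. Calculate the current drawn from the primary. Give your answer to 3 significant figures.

V_s = V_p × N_s/N_p = 230 × 131/1561 = 19.302 V.
I_s = V_s/R = 19.302/3.16 = 6.1081 A.
For an ideal transformer I_p N_p = I_s N_s, so I_p = 6.1081 × 131/1561 = 0.513 A.

I_p ≈ 0.513 A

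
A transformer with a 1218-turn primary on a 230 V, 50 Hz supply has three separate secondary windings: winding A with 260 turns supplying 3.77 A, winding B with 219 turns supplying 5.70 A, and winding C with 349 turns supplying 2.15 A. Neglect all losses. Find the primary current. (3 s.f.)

V_A = 230 × 260/1218 = 49.097 V; V_B = 230 × 219/1218 = 41.355 V; V_C = 230 × 349/1218 = 65.903 V.
P_out = V_A I_A + V_B I_B + V_C I_C = 49.097×3.77 + 41.355×5.70 + 65.903×2.15 = 185.10 + 235.72 + 141.69 = 562.51 W.
Ideal ⇒ P_in = P_out, so I_p = P_out/V_p = 562.51/230 = 2.45 A.

I_p ≈ 2.45 A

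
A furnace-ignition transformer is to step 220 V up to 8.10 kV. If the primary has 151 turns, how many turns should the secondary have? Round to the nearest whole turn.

N_s/N_p = V_s/V_p, so N_s = 151 × 8100/220 = 5559.5 ≈ 5560 turns.

N_s = 5560 turns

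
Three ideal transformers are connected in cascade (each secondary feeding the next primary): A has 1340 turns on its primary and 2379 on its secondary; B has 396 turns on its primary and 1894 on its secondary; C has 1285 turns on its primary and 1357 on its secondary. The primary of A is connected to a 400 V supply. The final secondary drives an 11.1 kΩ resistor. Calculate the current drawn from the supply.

I_supply ≈ 2.90 A

Secondary of A: V = 400.00 × 2379/1340 = 710.15 V.
Secondary of B: V = 710.15 × 1894/396 = 3396.5 V.
Secondary of C: V = 3396.5 × 1357/1285 = 3586.8 V.
I_load = 3586.8/11100 = 0.32314 A, so P_out = 3586.8 × 0.32314 = 1159.0 W.
All ideal ⇒ P_in = P_out, so I_supply = 1159.0/400 = 2.90 A.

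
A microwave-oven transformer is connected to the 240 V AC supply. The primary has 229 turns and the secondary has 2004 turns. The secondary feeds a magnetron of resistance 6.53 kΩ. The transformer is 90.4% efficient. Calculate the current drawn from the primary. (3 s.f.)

I_p ≈ 3.11 A

V_s = 240 × 2004/229 = 2100.3 V.
I_s = V_s/R = 2100.3/6530 = 0.32163 A.
P_out = V_s I_s = 2100.3 × 0.32163 = 675.51 W.
P_in = P_out/η = 675.51/0.904 = 747.25 W.
I_p = P_in/V_p = 747.25/240 = 3.11 A.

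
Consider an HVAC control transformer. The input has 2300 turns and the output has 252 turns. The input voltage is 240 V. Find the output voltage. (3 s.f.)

V_out ≈ 26.3 V

V_out/V_in = N_out/N_in, so V_out = 240 × 252/2300 = 26.3 V.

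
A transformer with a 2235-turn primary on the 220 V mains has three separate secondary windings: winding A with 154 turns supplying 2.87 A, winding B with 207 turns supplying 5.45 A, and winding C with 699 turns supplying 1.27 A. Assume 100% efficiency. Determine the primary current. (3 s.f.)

I_p ≈ 1.10 A

V_A = 220 × 154/2235 = 15.159 V; V_B = 220 × 207/2235 = 20.376 V; V_C = 220 × 699/2235 = 68.805 V.
P_out = V_A I_A + V_B I_B + V_C I_C = 15.159×2.87 + 20.376×5.45 + 68.805×1.27 = 43.506 + 111.05 + 87.383 = 241.94 W.
Ideal ⇒ P_in = P_out, so I_p = P_out/V_p = 241.94/220 = 1.10 A.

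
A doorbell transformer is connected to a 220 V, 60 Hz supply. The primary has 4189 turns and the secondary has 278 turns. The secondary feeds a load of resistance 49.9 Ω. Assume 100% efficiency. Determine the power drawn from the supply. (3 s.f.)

P ≈ 4.27 W

V_s = V_p × N_s/N_p = 220 × 278/4189 = 14.600 V.
I_s = V_s/R = 14.600/49.9 = 0.29259 A.
I_p = I_s × N_s/N_p = 0.29259 × 278/4189 = 0.019417 A.
P = V_p I_p = 220 × 0.019417 = 4.27 W.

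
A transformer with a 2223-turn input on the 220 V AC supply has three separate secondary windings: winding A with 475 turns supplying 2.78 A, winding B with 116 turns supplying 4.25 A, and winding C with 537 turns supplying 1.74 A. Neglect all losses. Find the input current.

I_in ≈ 1.24 A

V_A = 220 × 475/2223 = 47.009 V; V_B = 220 × 116/2223 = 11.480 V; V_C = 220 × 537/2223 = 53.144 V.
P_out = V_A I_A + V_B I_B + V_C I_C = 47.009×2.78 + 11.480×4.25 + 53.144×1.74 = 130.68 + 48.790 + 92.471 = 271.94 W.
Ideal ⇒ P_in = P_out, so I_in = P_out/V_in = 271.94/220 = 1.24 A.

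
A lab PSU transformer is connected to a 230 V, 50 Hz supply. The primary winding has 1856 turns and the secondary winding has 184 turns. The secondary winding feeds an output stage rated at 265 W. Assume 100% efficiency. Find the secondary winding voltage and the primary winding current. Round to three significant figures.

V_s = V_p × N_s/N_p = 230 × 184/1856 = 22.802 V.
I_s = P/V_s = 265/22.802 = 11.622 A.
I_p = I_s × N_s/N_p = 11.622 × 184/1856 = 1.15 A.

V_s ≈ 22.8 V, I_p ≈ 1.15 A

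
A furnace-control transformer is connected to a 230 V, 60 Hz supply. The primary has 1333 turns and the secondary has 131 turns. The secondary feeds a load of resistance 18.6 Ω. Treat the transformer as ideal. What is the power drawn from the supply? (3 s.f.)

V_s = V_p × N_s/N_p = 230 × 131/1333 = 22.603 V.
I_s = V_s/R = 22.603/18.6 = 1.2152 A.
I_p = I_s × N_s/N_p = 1.2152 × 131/1333 = 0.11943 A.
P = V_p I_p = 230 × 0.11943 = 27.5 W.

P ≈ 27.5 W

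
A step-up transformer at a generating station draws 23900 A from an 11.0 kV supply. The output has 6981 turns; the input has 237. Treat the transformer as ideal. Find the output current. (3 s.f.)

I_out ≈ 811 A

I_out/I_in = N_in/N_out, so I_out = 23900 × 237/6981 = 811 A.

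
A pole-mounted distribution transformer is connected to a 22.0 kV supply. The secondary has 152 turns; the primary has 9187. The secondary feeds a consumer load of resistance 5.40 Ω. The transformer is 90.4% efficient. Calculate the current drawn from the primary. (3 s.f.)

I_p ≈ 1.23 A

V_s = 22000 × 152/9187 = 363.99 V.
I_s = V_s/R = 363.99/5.40 = 67.406 A.
P_out = V_s I_s = 363.99 × 67.406 = 24535 W.
P_in = P_out/η = 24535/0.904 = 27141 W.
I_p = P_in/V_p = 27141/22000 = 1.23 A.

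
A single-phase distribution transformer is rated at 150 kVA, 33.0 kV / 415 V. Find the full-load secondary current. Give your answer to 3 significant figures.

I_s = S/V_s = 150000/415 = 361 A.

I_s ≈ 361 A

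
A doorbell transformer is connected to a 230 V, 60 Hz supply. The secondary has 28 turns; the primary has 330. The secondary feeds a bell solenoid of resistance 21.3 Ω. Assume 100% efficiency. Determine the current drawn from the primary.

I_p ≈ 0.0777 A

V_s = V_p × N_s/N_p = 230 × 28/330 = 19.515 V.
I_s = V_s/R = 19.515/21.3 = 0.91620 A.
For an ideal transformer I_p N_p = I_s N_s, so I_p = 0.91620 × 28/330 = 0.0777 A.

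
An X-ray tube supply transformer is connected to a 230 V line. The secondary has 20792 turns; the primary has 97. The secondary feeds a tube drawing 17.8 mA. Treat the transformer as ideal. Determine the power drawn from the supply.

I_p = I_s × N_s/N_p = 0.0178 × 20792/97 = 3.8154 A.
P = V_p I_p = 230 × 3.8154 = 878 W.

P ≈ 878 W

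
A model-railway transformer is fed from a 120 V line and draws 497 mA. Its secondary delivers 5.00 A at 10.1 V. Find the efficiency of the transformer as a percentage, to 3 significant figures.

η ≈ 84.7%

P_in = 120 × 0.497 = 59.6400 W.
P_out = 10.1 × 5.00 = 50.5000 W.
η = P_out/P_in = 50.5000/59.6400 = 0.847.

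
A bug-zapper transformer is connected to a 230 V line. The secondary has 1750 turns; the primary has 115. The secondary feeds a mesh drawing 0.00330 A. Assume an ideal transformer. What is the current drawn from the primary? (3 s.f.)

I_p ≈ 0.0502 A

For an ideal transformer I_p N_p = I_s N_s, so I_p = 0.00330 × 1750/115 = 0.0502 A.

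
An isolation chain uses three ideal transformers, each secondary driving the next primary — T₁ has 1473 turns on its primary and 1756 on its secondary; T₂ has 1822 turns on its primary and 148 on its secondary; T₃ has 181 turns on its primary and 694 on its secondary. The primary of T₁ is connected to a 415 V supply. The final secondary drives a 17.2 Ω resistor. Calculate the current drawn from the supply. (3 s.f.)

I_supply ≈ 3.33 A

Secondary of T₁: V = 415.00 × 1756/1473 = 494.73 V.
Secondary of T₂: V = 494.73 × 148/1822 = 40.187 V.
Secondary of T₃: V = 40.187 × 694/181 = 154.09 V.
I_load = 154.09/17.2 = 8.9585 A, so P_out = 154.09 × 8.9585 = 1380.4 W.
All ideal ⇒ P_in = P_out, so I_supply = 1380.4/415 = 3.33 A.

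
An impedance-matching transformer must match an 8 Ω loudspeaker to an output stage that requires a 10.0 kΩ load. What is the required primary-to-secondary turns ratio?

Z_p/Z_s = (N_p/N_s)², so N_p/N_s = √(10000/8) = √1250 = 35.4.

N_p/N_s ≈ 35.4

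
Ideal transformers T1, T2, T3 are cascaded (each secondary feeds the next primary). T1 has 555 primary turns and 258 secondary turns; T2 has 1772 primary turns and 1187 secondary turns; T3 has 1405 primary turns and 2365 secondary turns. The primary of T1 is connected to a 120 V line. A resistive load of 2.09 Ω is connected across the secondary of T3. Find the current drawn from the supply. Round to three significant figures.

I_supply ≈ 15.8 A

After T1: V = 120.00 × 258/555 = 55.784 V.
After T2: V = 55.784 × 1187/1772 = 37.368 V.
After T3: V = 37.368 × 2365/1405 = 62.900 V.
I_load = 62.900/2.09 = 30.096 A, so P_out = 62.900 × 30.096 = 1893.0 W.
All ideal ⇒ P_in = P_out, so I_supply = 1893.0/120 = 15.8 A.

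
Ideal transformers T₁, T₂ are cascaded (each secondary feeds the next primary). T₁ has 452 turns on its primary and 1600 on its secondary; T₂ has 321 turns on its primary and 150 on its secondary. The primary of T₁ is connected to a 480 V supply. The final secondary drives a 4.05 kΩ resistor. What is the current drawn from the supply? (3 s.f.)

After T₁: V = 480.00 × 1600/452 = 1699.1 V.
After T₂: V = 1699.1 × 150/321 = 793.98 V.
I_load = 793.98/4050 = 0.19604 A, so P_out = 793.98 × 0.19604 = 155.65 W.
All ideal ⇒ P_in = P_out, so I_supply = 155.65/480 = 0.324 A.

I_supply ≈ 0.324 A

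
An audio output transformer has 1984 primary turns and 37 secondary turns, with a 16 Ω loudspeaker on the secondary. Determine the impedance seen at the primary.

Z_p ≈ 46000 Ω

Z_p = (N_p/N_s)² × Z_s = (1984/37)² × 16 = 46000 Ω.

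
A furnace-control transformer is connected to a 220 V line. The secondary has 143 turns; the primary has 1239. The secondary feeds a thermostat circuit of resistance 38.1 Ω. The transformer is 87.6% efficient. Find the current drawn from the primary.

I_p ≈ 0.0878 A

V_s = 220 × 143/1239 = 25.391 V.
I_s = V_s/R = 25.391/38.1 = 0.66644 A.
P_out = V_s I_s = 25.391 × 0.66644 = 16.922 W.
P_in = P_out/η = 16.922/0.876 = 19.317 W.
I_p = P_in/V_p = 19.317/220 = 0.0878 A.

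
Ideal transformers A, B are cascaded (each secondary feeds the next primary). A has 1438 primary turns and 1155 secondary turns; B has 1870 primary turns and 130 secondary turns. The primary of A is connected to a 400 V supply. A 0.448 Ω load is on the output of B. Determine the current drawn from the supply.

Secondary of A: V = 400.00 × 1155/1438 = 321.28 V.
Secondary of B: V = 321.28 × 130/1870 = 22.335 V.
I_load = 22.335/0.448 = 49.855 A, so P_out = 22.335 × 49.855 = 1113.5 W.
All ideal ⇒ P_in = P_out, so I_supply = 1113.5/400 = 2.78 A.

I_supply ≈ 2.78 A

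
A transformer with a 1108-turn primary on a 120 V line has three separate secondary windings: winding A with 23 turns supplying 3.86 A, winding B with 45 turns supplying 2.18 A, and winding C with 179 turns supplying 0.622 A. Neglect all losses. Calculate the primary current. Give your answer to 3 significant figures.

I_p ≈ 0.269 A

V_A = 120 × 23/1108 = 2.4910 V; V_B = 120 × 45/1108 = 4.8736 V; V_C = 120 × 179/1108 = 19.386 V.
P_out = V_A I_A + V_B I_B + V_C I_C = 2.4910×3.86 + 4.8736×2.18 + 19.386×0.622 = 9.6152 + 10.625 + 12.058 = 32.298 W.
Ideal ⇒ P_in = P_out, so I_p = P_out/V_p = 32.298/120 = 0.269 A.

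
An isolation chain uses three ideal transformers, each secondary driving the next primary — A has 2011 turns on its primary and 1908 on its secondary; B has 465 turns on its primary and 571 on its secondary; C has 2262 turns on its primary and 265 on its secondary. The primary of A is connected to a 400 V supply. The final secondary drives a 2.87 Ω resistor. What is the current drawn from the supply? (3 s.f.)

I_supply ≈ 2.60 A

After A: V = 400.00 × 1908/2011 = 379.51 V.
After B: V = 379.51 × 571/465 = 466.03 V.
After C: V = 466.03 × 265/2262 = 54.596 V.
I_load = 54.596/2.87 = 19.023 A, so P_out = 54.596 × 19.023 = 1038.6 W.
All ideal ⇒ P_in = P_out, so I_supply = 1038.6/400 = 2.60 A.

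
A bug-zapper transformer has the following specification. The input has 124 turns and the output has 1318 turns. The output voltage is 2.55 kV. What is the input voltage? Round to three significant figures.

V_in ≈ 240 V

V_in/V_out = N_in/N_out, so V_in = 2550 × 124/1318 = 240 V.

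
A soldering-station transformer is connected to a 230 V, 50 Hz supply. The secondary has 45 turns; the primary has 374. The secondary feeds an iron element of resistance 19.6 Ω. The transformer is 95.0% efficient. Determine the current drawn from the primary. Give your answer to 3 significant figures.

I_p ≈ 0.179 A

V_s = 230 × 45/374 = 27.674 V.
I_s = V_s/R = 27.674/19.6 = 1.4119 A.
P_out = V_s I_s = 27.674 × 1.4119 = 39.073 W.
P_in = P_out/η = 39.073/0.950 = 41.130 W.
I_p = P_in/V_p = 41.130/230 = 0.179 A.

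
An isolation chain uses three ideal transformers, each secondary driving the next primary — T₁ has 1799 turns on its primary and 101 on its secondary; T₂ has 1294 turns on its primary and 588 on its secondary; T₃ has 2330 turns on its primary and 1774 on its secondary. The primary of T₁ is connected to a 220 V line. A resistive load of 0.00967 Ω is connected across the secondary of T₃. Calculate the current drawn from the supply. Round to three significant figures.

After T₁: V = 220.00 × 101/1799 = 12.351 V.
After T₂: V = 12.351 × 588/1294 = 5.6125 V.
After T₃: V = 5.6125 × 1774/2330 = 4.2732 V.
I_load = 4.2732/0.00967 = 441.90 A, so P_out = 4.2732 × 441.90 = 1888.3 W.
All ideal ⇒ P_in = P_out, so I_supply = 1888.3/220 = 8.58 A.

I_supply ≈ 8.58 A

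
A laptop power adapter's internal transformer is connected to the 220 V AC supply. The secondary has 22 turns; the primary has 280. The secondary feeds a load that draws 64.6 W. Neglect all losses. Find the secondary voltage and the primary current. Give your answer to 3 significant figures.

V_s = V_p × N_s/N_p = 220 × 22/280 = 17.286 V.
I_s = P/V_s = 64.6/17.286 = 3.7372 A.
I_p = I_s × N_s/N_p = 3.7372 × 22/280 = 0.294 A.

V_s ≈ 17.3 V, I_p ≈ 0.294 A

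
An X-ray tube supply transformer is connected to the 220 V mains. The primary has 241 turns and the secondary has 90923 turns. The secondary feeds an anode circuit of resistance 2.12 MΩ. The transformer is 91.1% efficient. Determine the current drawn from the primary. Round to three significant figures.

I_p ≈ 16.2 A

V_s = 220 × 90923/241 = 83000 V.
I_s = V_s/R = 83000/(2.12×10^6) = 0.039151 A.
P_out = V_s I_s = 83000 × 0.039151 = 3249.5 W.
P_in = P_out/η = 3249.5/0.911 = 3567.0 W.
I_p = P_in/V_p = 3567.0/220 = 16.2 A.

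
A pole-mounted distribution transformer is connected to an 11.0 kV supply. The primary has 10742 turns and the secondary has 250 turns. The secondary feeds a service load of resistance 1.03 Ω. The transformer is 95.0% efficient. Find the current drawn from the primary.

V_s = 11000 × 250/10742 = 256.00 V.
I_s = V_s/R = 256.00/1.03 = 248.55 A.
P_out = V_s I_s = 256.00 × 248.55 = 63629 W.
P_in = P_out/η = 63629/0.950 = 66978 W.
I_p = P_in/V_p = 66978/11000 = 6.09 A.

I_p ≈ 6.09 A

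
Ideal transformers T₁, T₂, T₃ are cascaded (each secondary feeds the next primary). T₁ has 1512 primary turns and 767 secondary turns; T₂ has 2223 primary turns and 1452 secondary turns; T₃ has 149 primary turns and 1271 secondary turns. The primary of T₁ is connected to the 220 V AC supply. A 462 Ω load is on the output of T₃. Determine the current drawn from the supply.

I_supply ≈ 3.80 A

After T₁: V = 220.00 × 767/1512 = 111.60 V.
After T₂: V = 111.60 × 1452/2223 = 72.894 V.
After T₃: V = 72.894 × 1271/149 = 621.80 V.
I_load = 621.80/462 = 1.3459 A, so P_out = 621.80 × 1.3459 = 836.88 W.
All ideal ⇒ P_in = P_out, so I_supply = 836.88/220 = 3.80 A.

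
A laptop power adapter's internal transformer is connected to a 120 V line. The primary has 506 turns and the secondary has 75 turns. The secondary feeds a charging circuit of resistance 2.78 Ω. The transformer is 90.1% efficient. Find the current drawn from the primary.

I_p ≈ 1.05 A

V_s = 120 × 75/506 = 17.787 V.
I_s = V_s/R = 17.787/2.78 = 6.3980 A.
P_out = V_s I_s = 17.787 × 6.3980 = 113.80 W.
P_in = P_out/η = 113.80/0.901 = 126.30 W.
I_p = P_in/V_p = 126.30/120 = 1.05 A.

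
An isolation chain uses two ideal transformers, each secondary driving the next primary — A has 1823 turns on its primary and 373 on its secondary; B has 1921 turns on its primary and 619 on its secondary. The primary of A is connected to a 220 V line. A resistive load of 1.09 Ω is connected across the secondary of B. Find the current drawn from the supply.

After A: V = 220.00 × 373/1823 = 45.014 V.
After B: V = 45.014 × 619/1921 = 14.505 V.
I_load = 14.505/1.09 = 13.307 A, so P_out = 14.505 × 13.307 = 193.01 W.
All ideal ⇒ P_in = P_out, so I_supply = 193.01/220 = 0.877 A.

I_supply ≈ 0.877 A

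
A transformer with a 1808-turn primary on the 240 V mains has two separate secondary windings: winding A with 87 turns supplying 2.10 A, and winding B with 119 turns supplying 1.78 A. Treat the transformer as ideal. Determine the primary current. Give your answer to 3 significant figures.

V_A = 240 × 87/1808 = 11.549 V; V_B = 240 × 119/1808 = 15.796 V.
P_out = V_A I_A + V_B I_B = 11.549×2.10 + 15.796×1.78 = 24.252 + 28.118 = 52.370 W.
Ideal ⇒ P_in = P_out, so I_p = P_out/V_p = 52.370/240 = 0.218 A.

I_p ≈ 0.218 A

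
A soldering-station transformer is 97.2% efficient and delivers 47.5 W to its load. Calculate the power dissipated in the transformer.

P_in = P_out/η = 47.5/0.972 = 48.8683 W.
P_loss = P_in − P_out = 48.8683 − 47.5 = 1.37 W.

P_loss ≈ 1.37 W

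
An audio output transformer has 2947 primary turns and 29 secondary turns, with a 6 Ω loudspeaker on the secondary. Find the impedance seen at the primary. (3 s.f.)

Z_p = (N_p/N_s)² × Z_s = (2947/29)² × 6 = 62000 Ω.

Z_p ≈ 62000 Ω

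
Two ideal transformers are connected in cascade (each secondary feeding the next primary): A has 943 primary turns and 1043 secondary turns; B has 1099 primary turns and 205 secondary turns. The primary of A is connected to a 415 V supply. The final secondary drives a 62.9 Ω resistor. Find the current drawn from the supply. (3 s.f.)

Secondary of A: V = 415.00 × 1043/943 = 459.01 V.
Secondary of B: V = 459.01 × 205/1099 = 85.620 V.
I_load = 85.620/62.9 = 1.3612 A, so P_out = 85.620 × 1.3612 = 116.55 W.
All ideal ⇒ P_in = P_out, so I_supply = 116.55/415 = 0.281 A.

I_supply ≈ 0.281 A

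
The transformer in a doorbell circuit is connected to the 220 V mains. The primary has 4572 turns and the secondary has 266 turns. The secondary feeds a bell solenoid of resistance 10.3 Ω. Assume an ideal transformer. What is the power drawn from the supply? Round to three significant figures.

P ≈ 15.9 W

V_s = V_p × N_s/N_p = 220 × 266/4572 = 12.800 V.
I_s = V_s/R = 12.800/10.3 = 1.2427 A.
I_p = I_s × N_s/N_p = 1.2427 × 266/4572 = 0.072300 A.
P = V_p I_p = 220 × 0.072300 = 15.9 W.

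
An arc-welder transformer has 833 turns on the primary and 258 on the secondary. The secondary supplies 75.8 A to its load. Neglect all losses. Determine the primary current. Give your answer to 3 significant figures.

I_p ≈ 23.5 A

For an ideal transformer I_p/I_s = N_s/N_p, so I_p = 75.8 × 258/833 = 23.5 A.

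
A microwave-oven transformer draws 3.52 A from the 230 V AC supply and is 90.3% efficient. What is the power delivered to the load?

P_in = V_in I_in = 230 × 3.52 = 809.60 W.
P_out = η P_in = 0.903 × 809.60 = 731 W.

P_out ≈ 731 W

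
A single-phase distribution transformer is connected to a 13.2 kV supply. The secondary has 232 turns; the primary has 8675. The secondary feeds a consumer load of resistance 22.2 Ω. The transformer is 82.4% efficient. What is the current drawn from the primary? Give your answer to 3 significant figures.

I_p ≈ 0.516 A

V_s = 13200 × 232/8675 = 353.01 V.
I_s = V_s/R = 353.01/22.2 = 15.902 A.
P_out = V_s I_s = 353.01 × 15.902 = 5613.5 W.
P_in = P_out/η = 5613.5/0.824 = 6812.5 W.
I_p = P_in/V_p = 6812.5/13200 = 0.516 A.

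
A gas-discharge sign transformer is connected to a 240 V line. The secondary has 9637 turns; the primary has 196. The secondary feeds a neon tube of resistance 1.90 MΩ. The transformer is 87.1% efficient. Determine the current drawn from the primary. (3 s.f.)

V_s = 240 × 9637/196 = 11800 V.
I_s = V_s/R = 11800/(1.90×10^6) = 0.0062107 A.
P_out = V_s I_s = 11800 × 0.0062107 = 73.289 W.
P_in = P_out/η = 73.289/0.871 = 84.144 W.
I_p = P_in/V_p = 84.144/240 = 0.351 A.

I_p ≈ 0.351 A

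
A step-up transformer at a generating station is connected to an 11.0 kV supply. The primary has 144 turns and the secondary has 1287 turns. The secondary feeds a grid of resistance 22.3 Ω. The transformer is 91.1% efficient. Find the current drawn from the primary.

V_s = 11000 × 1287/144 = 98312 V.
I_s = V_s/R = 98312/22.3 = 4408.6 A.
P_out = V_s I_s = 98312 × 4408.6 = 4.3342×10^8 W.
P_in = P_out/η = 4.3342×10^8/0.911 = 4.7577×10^8 W.
I_p = P_in/V_p = 4.7577×10^8/11000 = 43300 A.

I_p ≈ 43300 A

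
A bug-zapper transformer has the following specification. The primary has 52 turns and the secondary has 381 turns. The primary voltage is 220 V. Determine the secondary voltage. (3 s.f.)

V_s ≈ 1610 V

V_s/V_p = N_s/N_p, so V_s = 220 × 381/52 = 1610 V.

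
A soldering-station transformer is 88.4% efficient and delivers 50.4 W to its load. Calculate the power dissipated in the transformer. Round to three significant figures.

P_in = P_out/η = 50.4/0.884 = 57.0136 W.
P_loss = P_in − P_out = 57.0136 − 50.4 = 6.61 W.

P_loss ≈ 6.61 W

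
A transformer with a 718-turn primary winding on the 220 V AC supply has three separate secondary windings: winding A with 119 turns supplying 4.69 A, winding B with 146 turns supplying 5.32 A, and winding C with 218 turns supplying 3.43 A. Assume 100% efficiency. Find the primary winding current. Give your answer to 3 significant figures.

V_A = 220 × 119/718 = 36.462 V; V_B = 220 × 146/718 = 44.735 V; V_C = 220 × 218/718 = 66.797 V.
P_out = V_A I_A + V_B I_B + V_C I_C = 36.462×4.69 + 44.735×5.32 + 66.797×3.43 = 171.01 + 237.99 + 229.11 = 638.11 W.
Ideal ⇒ P_in = P_out, so I_p = P_out/V_p = 638.11/220 = 2.90 A.

I_p ≈ 2.90 A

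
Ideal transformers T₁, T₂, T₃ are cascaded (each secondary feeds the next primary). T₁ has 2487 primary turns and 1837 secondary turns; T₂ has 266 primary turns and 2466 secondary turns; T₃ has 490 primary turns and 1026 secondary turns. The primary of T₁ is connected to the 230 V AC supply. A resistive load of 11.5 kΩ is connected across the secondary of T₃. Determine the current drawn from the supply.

I_supply ≈ 4.11 A

Secondary of T₁: V = 230.00 × 1837/2487 = 169.89 V.
Secondary of T₂: V = 169.89 × 2466/266 = 1575.0 V.
Secondary of T₃: V = 1575.0 × 1026/490 = 3297.8 V.
I_load = 3297.8/11500 = 0.28676 A, so P_out = 3297.8 × 0.28676 = 945.69 W.
All ideal ⇒ P_in = P_out, so I_supply = 945.69/230 = 4.11 A.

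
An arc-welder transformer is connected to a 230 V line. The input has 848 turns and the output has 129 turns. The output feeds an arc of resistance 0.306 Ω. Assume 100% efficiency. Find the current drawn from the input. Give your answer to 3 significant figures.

V_out = V_in × N_out/N_in = 230 × 129/848 = 34.988 V.
I_out = V_out/R = 34.988/0.306 = 114.34 A.
For an ideal transformer I_in N_in = I_out N_out, so I_in = 114.34 × 129/848 = 17.4 A.

I_in ≈ 17.4 A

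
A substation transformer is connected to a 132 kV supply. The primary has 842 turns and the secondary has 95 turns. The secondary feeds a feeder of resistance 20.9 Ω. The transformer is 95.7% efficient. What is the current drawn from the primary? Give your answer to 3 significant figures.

V_s = 132000 × 95/842 = 14893 V.
I_s = V_s/R = 14893/20.9 = 712.59 A.
P_out = V_s I_s = 14893 × 712.59 = 1.0613×10^7 W.
P_in = P_out/η = 1.0613×10^7/0.957 = 1.1090×10^7 W.
I_p = P_in/V_p = 1.1090×10^7/132000 = 84.0 A.

I_p ≈ 84.0 A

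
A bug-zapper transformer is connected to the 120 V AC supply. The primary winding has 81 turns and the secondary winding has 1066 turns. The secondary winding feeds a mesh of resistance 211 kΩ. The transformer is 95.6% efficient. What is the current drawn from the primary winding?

I_p ≈ 0.103 A

V_s = 120 × 1066/81 = 1579.3 V.
I_s = V_s/R = 1579.3/211000 = 0.0074846 A.
P_out = V_s I_s = 1579.3 × 0.0074846 = 11.820 W.
P_in = P_out/η = 11.820/0.956 = 12.364 W.
I_p = P_in/V_p = 12.364/120 = 0.103 A.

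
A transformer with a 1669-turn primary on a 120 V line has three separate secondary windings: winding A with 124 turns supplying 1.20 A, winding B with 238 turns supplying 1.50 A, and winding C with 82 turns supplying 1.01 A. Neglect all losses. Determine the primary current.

I_p ≈ 0.353 A

V_A = 120 × 124/1669 = 8.9155 V; V_B = 120 × 238/1669 = 17.112 V; V_C = 120 × 82/1669 = 5.8957 V.
P_out = V_A I_A + V_B I_B + V_C I_C = 8.9155×1.20 + 17.112×1.50 + 5.8957×1.01 = 10.699 + 25.668 + 5.9547 = 42.321 W.
Ideal ⇒ P_in = P_out, so I_p = P_out/V_p = 42.321/120 = 0.353 A.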